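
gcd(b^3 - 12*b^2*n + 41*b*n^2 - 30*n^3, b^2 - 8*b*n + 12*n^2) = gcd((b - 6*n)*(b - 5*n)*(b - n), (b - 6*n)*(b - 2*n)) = b - 6*n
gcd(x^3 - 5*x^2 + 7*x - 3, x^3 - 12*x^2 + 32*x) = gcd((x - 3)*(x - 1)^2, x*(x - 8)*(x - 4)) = 1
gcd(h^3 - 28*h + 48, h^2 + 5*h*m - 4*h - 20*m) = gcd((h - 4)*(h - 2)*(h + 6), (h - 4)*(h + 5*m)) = h - 4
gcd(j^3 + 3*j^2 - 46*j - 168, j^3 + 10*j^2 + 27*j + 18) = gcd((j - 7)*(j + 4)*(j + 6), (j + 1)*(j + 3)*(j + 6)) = j + 6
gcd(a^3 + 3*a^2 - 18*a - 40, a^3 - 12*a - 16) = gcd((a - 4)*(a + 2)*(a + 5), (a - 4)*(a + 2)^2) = a^2 - 2*a - 8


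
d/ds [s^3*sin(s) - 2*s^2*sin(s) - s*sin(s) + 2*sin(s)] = s^3*cos(s) + 3*s^2*sin(s) - 2*s^2*cos(s) - 4*s*sin(s) - s*cos(s) - sin(s) + 2*cos(s)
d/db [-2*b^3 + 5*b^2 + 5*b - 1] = -6*b^2 + 10*b + 5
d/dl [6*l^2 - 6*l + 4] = 12*l - 6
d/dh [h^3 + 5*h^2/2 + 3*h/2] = 3*h^2 + 5*h + 3/2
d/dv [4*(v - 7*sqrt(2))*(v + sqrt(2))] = 8*v - 24*sqrt(2)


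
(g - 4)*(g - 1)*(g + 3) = g^3 - 2*g^2 - 11*g + 12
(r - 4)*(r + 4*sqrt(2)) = r^2 - 4*r + 4*sqrt(2)*r - 16*sqrt(2)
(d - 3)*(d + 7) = d^2 + 4*d - 21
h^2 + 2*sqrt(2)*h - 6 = (h - sqrt(2))*(h + 3*sqrt(2))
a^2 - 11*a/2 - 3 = (a - 6)*(a + 1/2)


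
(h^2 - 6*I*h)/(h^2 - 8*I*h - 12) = h/(h - 2*I)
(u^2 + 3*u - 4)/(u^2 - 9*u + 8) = (u + 4)/(u - 8)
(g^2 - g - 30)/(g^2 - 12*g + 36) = (g + 5)/(g - 6)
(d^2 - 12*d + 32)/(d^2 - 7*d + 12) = (d - 8)/(d - 3)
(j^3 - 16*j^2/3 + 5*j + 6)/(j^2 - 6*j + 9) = j + 2/3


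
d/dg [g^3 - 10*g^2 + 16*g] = 3*g^2 - 20*g + 16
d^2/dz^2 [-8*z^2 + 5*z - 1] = -16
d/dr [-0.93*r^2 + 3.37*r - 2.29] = 3.37 - 1.86*r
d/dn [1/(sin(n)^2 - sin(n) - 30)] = (1 - 2*sin(n))*cos(n)/(sin(n) + cos(n)^2 + 29)^2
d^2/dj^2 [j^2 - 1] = 2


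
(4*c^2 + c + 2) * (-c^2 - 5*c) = -4*c^4 - 21*c^3 - 7*c^2 - 10*c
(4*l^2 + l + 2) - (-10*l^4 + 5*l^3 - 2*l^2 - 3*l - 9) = 10*l^4 - 5*l^3 + 6*l^2 + 4*l + 11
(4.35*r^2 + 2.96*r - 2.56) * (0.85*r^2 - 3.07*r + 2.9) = 3.6975*r^4 - 10.8385*r^3 + 1.3518*r^2 + 16.4432*r - 7.424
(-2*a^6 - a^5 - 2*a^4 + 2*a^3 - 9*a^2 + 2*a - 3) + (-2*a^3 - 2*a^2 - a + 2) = -2*a^6 - a^5 - 2*a^4 - 11*a^2 + a - 1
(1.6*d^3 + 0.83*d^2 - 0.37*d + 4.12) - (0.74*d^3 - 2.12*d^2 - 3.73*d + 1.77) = 0.86*d^3 + 2.95*d^2 + 3.36*d + 2.35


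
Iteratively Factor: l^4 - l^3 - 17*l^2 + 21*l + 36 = (l - 3)*(l^3 + 2*l^2 - 11*l - 12) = (l - 3)^2*(l^2 + 5*l + 4) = (l - 3)^2*(l + 4)*(l + 1)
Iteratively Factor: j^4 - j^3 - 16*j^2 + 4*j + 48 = (j - 4)*(j^3 + 3*j^2 - 4*j - 12) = (j - 4)*(j + 2)*(j^2 + j - 6) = (j - 4)*(j + 2)*(j + 3)*(j - 2)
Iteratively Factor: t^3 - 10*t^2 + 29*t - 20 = (t - 1)*(t^2 - 9*t + 20) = (t - 5)*(t - 1)*(t - 4)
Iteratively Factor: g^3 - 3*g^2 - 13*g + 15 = (g - 5)*(g^2 + 2*g - 3) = (g - 5)*(g - 1)*(g + 3)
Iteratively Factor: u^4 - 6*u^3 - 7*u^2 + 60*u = (u)*(u^3 - 6*u^2 - 7*u + 60) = u*(u + 3)*(u^2 - 9*u + 20) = u*(u - 4)*(u + 3)*(u - 5)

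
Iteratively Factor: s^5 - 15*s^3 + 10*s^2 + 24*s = (s + 4)*(s^4 - 4*s^3 + s^2 + 6*s) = s*(s + 4)*(s^3 - 4*s^2 + s + 6) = s*(s - 3)*(s + 4)*(s^2 - s - 2) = s*(s - 3)*(s + 1)*(s + 4)*(s - 2)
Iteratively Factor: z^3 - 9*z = (z + 3)*(z^2 - 3*z) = z*(z + 3)*(z - 3)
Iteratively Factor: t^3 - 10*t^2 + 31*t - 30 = (t - 5)*(t^2 - 5*t + 6) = (t - 5)*(t - 3)*(t - 2)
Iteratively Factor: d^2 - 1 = (d - 1)*(d + 1)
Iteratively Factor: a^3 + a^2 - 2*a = (a)*(a^2 + a - 2) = a*(a - 1)*(a + 2)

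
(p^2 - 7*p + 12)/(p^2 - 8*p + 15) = (p - 4)/(p - 5)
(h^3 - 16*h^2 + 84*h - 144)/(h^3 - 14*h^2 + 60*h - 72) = (h - 4)/(h - 2)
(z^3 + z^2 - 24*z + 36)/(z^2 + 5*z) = (z^3 + z^2 - 24*z + 36)/(z*(z + 5))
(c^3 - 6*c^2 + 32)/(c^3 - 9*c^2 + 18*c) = (c^3 - 6*c^2 + 32)/(c*(c^2 - 9*c + 18))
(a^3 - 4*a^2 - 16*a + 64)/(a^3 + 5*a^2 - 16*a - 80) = (a - 4)/(a + 5)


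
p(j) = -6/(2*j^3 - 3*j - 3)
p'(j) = -6*(3 - 6*j^2)/(2*j^3 - 3*j - 3)^2 = 18*(2*j^2 - 1)/(-2*j^3 + 3*j + 3)^2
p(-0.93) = 3.30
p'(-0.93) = 3.97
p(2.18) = -0.54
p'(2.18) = 1.22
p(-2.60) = 0.20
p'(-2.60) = 0.24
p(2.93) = -0.16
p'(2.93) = 0.20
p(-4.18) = 0.04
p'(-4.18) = 0.03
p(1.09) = 1.63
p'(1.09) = 1.83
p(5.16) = -0.02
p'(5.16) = 0.01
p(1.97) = -0.94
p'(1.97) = 2.99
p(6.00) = -0.01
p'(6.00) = 0.01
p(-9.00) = 0.00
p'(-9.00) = 0.00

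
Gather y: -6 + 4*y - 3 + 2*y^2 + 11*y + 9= 2*y^2 + 15*y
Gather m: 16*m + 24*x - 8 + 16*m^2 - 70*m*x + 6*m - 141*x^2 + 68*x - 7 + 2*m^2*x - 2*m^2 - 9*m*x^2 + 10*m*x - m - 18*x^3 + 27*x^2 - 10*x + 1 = m^2*(2*x + 14) + m*(-9*x^2 - 60*x + 21) - 18*x^3 - 114*x^2 + 82*x - 14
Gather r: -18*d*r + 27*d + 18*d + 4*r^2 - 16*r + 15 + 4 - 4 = 45*d + 4*r^2 + r*(-18*d - 16) + 15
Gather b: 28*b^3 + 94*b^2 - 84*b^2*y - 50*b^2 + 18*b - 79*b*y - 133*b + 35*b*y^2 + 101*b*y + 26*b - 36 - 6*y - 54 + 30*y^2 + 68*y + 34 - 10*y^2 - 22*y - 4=28*b^3 + b^2*(44 - 84*y) + b*(35*y^2 + 22*y - 89) + 20*y^2 + 40*y - 60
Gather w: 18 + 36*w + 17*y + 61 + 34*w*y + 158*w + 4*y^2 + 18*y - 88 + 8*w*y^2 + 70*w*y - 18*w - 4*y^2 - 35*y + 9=w*(8*y^2 + 104*y + 176)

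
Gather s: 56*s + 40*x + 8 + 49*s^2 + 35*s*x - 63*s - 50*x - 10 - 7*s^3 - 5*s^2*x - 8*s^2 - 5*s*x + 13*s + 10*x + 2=-7*s^3 + s^2*(41 - 5*x) + s*(30*x + 6)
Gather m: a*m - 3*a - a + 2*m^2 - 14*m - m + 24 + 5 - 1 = -4*a + 2*m^2 + m*(a - 15) + 28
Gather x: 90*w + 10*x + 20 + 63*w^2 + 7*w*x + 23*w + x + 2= 63*w^2 + 113*w + x*(7*w + 11) + 22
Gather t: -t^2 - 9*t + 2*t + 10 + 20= -t^2 - 7*t + 30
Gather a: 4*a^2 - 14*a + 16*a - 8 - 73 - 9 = 4*a^2 + 2*a - 90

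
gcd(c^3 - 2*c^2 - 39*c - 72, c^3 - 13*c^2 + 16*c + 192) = c^2 - 5*c - 24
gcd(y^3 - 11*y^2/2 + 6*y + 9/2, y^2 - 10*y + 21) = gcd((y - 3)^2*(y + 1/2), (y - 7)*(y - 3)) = y - 3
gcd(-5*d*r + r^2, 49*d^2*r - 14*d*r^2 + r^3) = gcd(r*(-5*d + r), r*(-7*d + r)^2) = r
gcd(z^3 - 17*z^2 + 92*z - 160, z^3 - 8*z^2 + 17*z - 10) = z - 5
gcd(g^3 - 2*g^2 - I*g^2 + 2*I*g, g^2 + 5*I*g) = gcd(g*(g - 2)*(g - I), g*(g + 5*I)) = g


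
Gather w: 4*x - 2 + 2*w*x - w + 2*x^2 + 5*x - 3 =w*(2*x - 1) + 2*x^2 + 9*x - 5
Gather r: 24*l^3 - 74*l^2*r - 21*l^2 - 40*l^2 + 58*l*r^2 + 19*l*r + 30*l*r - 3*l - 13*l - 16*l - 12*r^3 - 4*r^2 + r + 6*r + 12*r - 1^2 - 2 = 24*l^3 - 61*l^2 - 32*l - 12*r^3 + r^2*(58*l - 4) + r*(-74*l^2 + 49*l + 19) - 3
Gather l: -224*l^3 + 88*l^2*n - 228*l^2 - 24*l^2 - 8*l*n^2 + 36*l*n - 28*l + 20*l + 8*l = -224*l^3 + l^2*(88*n - 252) + l*(-8*n^2 + 36*n)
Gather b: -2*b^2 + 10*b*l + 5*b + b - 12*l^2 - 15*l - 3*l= -2*b^2 + b*(10*l + 6) - 12*l^2 - 18*l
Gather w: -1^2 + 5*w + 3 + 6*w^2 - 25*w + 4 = 6*w^2 - 20*w + 6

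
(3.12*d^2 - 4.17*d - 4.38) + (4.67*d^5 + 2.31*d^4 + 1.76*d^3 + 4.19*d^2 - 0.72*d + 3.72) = 4.67*d^5 + 2.31*d^4 + 1.76*d^3 + 7.31*d^2 - 4.89*d - 0.66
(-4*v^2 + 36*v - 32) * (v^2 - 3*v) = -4*v^4 + 48*v^3 - 140*v^2 + 96*v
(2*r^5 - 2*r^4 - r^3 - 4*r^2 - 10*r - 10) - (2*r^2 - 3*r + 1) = 2*r^5 - 2*r^4 - r^3 - 6*r^2 - 7*r - 11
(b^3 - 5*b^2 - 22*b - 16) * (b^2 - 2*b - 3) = b^5 - 7*b^4 - 15*b^3 + 43*b^2 + 98*b + 48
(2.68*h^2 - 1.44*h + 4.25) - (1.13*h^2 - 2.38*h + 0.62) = 1.55*h^2 + 0.94*h + 3.63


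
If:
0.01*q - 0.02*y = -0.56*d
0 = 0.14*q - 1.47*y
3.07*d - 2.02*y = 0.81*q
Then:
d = 0.00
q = 0.00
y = 0.00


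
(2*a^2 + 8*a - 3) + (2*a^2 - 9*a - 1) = 4*a^2 - a - 4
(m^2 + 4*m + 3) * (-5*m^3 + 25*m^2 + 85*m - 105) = -5*m^5 + 5*m^4 + 170*m^3 + 310*m^2 - 165*m - 315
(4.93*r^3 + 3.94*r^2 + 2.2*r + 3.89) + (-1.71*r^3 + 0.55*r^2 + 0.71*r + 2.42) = 3.22*r^3 + 4.49*r^2 + 2.91*r + 6.31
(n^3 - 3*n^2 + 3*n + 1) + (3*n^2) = n^3 + 3*n + 1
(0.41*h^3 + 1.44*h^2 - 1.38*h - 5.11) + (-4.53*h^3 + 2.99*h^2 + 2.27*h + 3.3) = -4.12*h^3 + 4.43*h^2 + 0.89*h - 1.81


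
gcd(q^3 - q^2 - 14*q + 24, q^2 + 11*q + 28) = q + 4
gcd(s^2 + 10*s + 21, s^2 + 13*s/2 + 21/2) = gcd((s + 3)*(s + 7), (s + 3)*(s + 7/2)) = s + 3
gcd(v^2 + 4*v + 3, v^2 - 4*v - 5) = v + 1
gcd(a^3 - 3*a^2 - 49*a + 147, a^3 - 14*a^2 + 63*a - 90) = a - 3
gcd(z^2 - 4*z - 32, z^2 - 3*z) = 1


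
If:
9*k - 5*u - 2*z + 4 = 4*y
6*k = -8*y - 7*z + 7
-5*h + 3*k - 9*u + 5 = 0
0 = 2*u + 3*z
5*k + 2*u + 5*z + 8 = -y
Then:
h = 1151/110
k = -141/44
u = -835/132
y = -163/396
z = 835/198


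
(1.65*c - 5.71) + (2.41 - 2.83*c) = -1.18*c - 3.3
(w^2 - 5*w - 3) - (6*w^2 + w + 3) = -5*w^2 - 6*w - 6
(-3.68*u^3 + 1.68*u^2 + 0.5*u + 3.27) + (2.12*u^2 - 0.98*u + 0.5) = -3.68*u^3 + 3.8*u^2 - 0.48*u + 3.77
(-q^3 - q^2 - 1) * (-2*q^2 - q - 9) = 2*q^5 + 3*q^4 + 10*q^3 + 11*q^2 + q + 9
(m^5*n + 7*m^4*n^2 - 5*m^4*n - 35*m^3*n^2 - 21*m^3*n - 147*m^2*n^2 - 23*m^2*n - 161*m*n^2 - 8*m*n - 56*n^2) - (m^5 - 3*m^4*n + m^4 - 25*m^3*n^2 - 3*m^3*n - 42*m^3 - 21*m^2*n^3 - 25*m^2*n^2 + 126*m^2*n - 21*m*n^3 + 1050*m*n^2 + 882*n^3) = m^5*n - m^5 + 7*m^4*n^2 - 2*m^4*n - m^4 - 10*m^3*n^2 - 18*m^3*n + 42*m^3 + 21*m^2*n^3 - 122*m^2*n^2 - 149*m^2*n + 21*m*n^3 - 1211*m*n^2 - 8*m*n - 882*n^3 - 56*n^2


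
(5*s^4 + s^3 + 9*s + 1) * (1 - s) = -5*s^5 + 4*s^4 + s^3 - 9*s^2 + 8*s + 1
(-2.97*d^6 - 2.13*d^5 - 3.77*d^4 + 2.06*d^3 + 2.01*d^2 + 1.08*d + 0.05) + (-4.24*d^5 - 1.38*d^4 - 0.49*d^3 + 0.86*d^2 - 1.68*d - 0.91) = -2.97*d^6 - 6.37*d^5 - 5.15*d^4 + 1.57*d^3 + 2.87*d^2 - 0.6*d - 0.86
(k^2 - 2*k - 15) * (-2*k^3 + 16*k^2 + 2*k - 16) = -2*k^5 + 20*k^4 - 260*k^2 + 2*k + 240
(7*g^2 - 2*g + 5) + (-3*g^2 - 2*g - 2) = 4*g^2 - 4*g + 3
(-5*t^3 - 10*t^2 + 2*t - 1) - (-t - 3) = -5*t^3 - 10*t^2 + 3*t + 2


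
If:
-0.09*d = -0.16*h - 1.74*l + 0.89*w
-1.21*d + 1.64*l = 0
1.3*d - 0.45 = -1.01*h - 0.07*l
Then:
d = 0.908480032735443*w - 0.0727673404794214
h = 0.542926445086171 - 1.21578585399943*w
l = 0.670280999762126*w - 0.0536880987683536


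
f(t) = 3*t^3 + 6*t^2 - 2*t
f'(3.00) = 115.00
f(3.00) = 129.00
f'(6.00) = 394.00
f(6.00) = 852.00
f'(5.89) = 380.91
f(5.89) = 809.38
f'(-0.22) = -4.20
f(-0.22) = 0.70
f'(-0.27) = -4.58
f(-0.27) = 0.92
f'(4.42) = 226.87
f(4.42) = 367.43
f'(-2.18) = 14.61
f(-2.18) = 1.79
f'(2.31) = 73.74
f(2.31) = 64.38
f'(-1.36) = -1.67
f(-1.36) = 6.27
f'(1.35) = 30.60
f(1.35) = 15.62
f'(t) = 9*t^2 + 12*t - 2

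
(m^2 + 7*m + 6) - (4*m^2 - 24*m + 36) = -3*m^2 + 31*m - 30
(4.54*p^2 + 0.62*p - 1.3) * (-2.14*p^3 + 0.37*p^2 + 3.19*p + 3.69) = -9.7156*p^5 + 0.353*p^4 + 17.494*p^3 + 18.2494*p^2 - 1.8592*p - 4.797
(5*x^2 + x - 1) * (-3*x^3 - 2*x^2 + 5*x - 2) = -15*x^5 - 13*x^4 + 26*x^3 - 3*x^2 - 7*x + 2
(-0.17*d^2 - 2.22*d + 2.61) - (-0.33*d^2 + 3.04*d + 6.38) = 0.16*d^2 - 5.26*d - 3.77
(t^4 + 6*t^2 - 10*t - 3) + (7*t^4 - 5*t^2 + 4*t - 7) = 8*t^4 + t^2 - 6*t - 10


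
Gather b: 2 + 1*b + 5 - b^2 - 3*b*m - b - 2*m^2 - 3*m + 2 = -b^2 - 3*b*m - 2*m^2 - 3*m + 9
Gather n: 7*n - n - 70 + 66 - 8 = 6*n - 12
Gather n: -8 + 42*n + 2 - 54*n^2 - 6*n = -54*n^2 + 36*n - 6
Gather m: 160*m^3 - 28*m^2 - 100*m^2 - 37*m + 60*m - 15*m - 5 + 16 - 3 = 160*m^3 - 128*m^2 + 8*m + 8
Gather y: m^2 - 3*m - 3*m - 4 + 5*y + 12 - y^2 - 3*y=m^2 - 6*m - y^2 + 2*y + 8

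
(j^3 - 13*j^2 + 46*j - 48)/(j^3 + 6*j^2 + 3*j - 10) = (j^3 - 13*j^2 + 46*j - 48)/(j^3 + 6*j^2 + 3*j - 10)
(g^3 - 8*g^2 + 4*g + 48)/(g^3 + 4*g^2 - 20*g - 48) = (g - 6)/(g + 6)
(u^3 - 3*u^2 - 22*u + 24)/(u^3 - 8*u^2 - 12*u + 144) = (u - 1)/(u - 6)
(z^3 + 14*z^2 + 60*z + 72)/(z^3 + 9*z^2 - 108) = (z + 2)/(z - 3)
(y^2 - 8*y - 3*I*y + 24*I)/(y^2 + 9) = (y - 8)/(y + 3*I)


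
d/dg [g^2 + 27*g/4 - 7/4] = 2*g + 27/4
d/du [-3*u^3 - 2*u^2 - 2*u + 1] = -9*u^2 - 4*u - 2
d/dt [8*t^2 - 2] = 16*t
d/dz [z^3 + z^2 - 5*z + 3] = 3*z^2 + 2*z - 5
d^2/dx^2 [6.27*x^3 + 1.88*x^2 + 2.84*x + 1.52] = 37.62*x + 3.76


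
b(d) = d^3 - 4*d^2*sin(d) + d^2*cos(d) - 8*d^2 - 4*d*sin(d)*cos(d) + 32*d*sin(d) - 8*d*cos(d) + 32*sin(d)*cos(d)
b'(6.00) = 70.87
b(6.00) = -99.08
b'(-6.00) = -92.76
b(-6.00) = -502.21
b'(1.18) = 2.94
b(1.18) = 26.81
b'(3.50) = -71.98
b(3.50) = -56.56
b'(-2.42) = 127.70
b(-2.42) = 7.35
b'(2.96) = -53.97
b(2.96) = -22.29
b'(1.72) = -19.09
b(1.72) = 22.06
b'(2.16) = -30.92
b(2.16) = 10.92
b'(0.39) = 30.86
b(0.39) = 11.31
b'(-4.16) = 225.65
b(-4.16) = -430.95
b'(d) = -d^2*sin(d) - 4*d^2*cos(d) + 3*d^2 + 4*d*sin(d)^2 - 4*d*cos(d)^2 + 34*d*cos(d) - 16*d - 32*sin(d)^2 - 4*sin(d)*cos(d) + 32*sin(d) + 32*cos(d)^2 - 8*cos(d)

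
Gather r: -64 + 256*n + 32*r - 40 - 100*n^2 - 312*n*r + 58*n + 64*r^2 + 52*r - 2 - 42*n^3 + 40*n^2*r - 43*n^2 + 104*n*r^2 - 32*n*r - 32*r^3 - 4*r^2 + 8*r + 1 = -42*n^3 - 143*n^2 + 314*n - 32*r^3 + r^2*(104*n + 60) + r*(40*n^2 - 344*n + 92) - 105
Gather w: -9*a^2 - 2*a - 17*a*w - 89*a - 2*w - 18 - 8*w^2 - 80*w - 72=-9*a^2 - 91*a - 8*w^2 + w*(-17*a - 82) - 90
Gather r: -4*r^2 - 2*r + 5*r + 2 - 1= -4*r^2 + 3*r + 1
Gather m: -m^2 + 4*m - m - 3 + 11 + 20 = -m^2 + 3*m + 28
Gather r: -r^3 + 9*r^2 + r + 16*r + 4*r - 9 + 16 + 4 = -r^3 + 9*r^2 + 21*r + 11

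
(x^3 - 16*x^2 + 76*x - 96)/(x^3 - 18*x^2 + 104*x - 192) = (x - 2)/(x - 4)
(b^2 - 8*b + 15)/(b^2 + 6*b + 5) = (b^2 - 8*b + 15)/(b^2 + 6*b + 5)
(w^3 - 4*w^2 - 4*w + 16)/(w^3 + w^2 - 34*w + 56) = (w + 2)/(w + 7)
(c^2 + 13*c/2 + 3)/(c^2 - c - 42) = (c + 1/2)/(c - 7)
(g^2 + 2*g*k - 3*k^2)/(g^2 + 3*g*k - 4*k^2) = (g + 3*k)/(g + 4*k)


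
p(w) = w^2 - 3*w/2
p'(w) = 2*w - 3/2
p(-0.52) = 1.05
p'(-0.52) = -2.54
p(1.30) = -0.26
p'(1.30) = 1.10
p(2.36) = 2.03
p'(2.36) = 3.22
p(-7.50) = 67.50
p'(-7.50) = -16.50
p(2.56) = 2.71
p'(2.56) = 3.62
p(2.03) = 1.08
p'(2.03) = 2.56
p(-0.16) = 0.27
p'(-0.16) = -1.82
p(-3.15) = 14.65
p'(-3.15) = -7.80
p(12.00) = 126.00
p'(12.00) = 22.50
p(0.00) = 0.00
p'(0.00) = -1.50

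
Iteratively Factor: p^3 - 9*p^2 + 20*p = (p - 5)*(p^2 - 4*p) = (p - 5)*(p - 4)*(p)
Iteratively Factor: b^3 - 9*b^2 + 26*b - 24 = (b - 2)*(b^2 - 7*b + 12) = (b - 4)*(b - 2)*(b - 3)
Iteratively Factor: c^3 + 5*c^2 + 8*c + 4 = (c + 2)*(c^2 + 3*c + 2) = (c + 2)^2*(c + 1)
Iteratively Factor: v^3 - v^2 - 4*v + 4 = (v + 2)*(v^2 - 3*v + 2) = (v - 1)*(v + 2)*(v - 2)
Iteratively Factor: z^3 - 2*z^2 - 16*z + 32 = (z - 4)*(z^2 + 2*z - 8) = (z - 4)*(z - 2)*(z + 4)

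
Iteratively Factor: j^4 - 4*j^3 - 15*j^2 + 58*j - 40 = (j - 1)*(j^3 - 3*j^2 - 18*j + 40) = (j - 5)*(j - 1)*(j^2 + 2*j - 8) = (j - 5)*(j - 2)*(j - 1)*(j + 4)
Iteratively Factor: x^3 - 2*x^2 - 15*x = (x)*(x^2 - 2*x - 15) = x*(x + 3)*(x - 5)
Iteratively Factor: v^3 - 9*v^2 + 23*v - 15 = (v - 5)*(v^2 - 4*v + 3) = (v - 5)*(v - 3)*(v - 1)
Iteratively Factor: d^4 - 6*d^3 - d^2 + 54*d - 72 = (d + 3)*(d^3 - 9*d^2 + 26*d - 24) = (d - 3)*(d + 3)*(d^2 - 6*d + 8) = (d - 3)*(d - 2)*(d + 3)*(d - 4)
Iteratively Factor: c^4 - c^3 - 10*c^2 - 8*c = (c - 4)*(c^3 + 3*c^2 + 2*c) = (c - 4)*(c + 1)*(c^2 + 2*c) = c*(c - 4)*(c + 1)*(c + 2)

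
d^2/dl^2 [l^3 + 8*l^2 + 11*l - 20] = 6*l + 16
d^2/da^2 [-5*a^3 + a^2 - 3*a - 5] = 2 - 30*a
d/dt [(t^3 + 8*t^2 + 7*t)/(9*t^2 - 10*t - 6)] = (9*t^4 - 20*t^3 - 161*t^2 - 96*t - 42)/(81*t^4 - 180*t^3 - 8*t^2 + 120*t + 36)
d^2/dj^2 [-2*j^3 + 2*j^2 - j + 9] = 4 - 12*j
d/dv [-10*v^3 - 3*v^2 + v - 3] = -30*v^2 - 6*v + 1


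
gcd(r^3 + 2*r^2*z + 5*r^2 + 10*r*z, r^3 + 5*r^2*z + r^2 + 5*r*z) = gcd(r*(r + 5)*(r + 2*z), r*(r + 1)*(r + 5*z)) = r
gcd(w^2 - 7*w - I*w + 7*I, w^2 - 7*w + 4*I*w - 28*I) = w - 7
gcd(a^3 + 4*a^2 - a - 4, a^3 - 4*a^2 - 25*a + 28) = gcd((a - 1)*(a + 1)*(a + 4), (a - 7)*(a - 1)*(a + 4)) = a^2 + 3*a - 4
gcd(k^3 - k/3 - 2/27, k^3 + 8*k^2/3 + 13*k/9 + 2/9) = k^2 + 2*k/3 + 1/9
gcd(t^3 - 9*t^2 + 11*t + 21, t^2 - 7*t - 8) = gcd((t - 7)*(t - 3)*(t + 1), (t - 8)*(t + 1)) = t + 1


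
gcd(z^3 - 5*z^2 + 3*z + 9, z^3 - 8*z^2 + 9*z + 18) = z^2 - 2*z - 3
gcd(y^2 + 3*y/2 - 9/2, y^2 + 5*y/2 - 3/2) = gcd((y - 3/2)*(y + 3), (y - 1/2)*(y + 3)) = y + 3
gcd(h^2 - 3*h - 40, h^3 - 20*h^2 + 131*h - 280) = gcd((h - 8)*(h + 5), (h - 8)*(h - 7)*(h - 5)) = h - 8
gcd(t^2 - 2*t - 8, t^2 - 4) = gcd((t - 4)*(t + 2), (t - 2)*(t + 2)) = t + 2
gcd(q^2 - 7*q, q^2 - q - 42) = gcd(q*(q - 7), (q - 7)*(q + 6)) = q - 7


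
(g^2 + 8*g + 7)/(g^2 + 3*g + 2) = (g + 7)/(g + 2)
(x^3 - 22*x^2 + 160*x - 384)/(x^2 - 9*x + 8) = (x^2 - 14*x + 48)/(x - 1)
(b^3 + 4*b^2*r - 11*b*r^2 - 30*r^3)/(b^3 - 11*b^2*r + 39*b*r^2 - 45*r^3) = (b^2 + 7*b*r + 10*r^2)/(b^2 - 8*b*r + 15*r^2)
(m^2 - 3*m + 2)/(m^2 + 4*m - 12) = (m - 1)/(m + 6)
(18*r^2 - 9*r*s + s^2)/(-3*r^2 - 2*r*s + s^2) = (-6*r + s)/(r + s)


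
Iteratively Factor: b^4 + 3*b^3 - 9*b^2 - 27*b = (b - 3)*(b^3 + 6*b^2 + 9*b) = (b - 3)*(b + 3)*(b^2 + 3*b) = b*(b - 3)*(b + 3)*(b + 3)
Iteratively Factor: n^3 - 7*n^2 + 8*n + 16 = (n + 1)*(n^2 - 8*n + 16) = (n - 4)*(n + 1)*(n - 4)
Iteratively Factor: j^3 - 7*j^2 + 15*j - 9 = (j - 1)*(j^2 - 6*j + 9) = (j - 3)*(j - 1)*(j - 3)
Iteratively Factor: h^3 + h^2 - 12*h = (h - 3)*(h^2 + 4*h) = h*(h - 3)*(h + 4)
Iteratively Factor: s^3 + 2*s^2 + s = (s + 1)*(s^2 + s) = (s + 1)^2*(s)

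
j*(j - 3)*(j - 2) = j^3 - 5*j^2 + 6*j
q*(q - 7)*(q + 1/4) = q^3 - 27*q^2/4 - 7*q/4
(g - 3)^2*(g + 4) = g^3 - 2*g^2 - 15*g + 36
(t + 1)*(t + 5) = t^2 + 6*t + 5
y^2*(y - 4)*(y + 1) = y^4 - 3*y^3 - 4*y^2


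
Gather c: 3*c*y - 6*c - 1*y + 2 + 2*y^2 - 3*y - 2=c*(3*y - 6) + 2*y^2 - 4*y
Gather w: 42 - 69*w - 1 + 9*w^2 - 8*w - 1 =9*w^2 - 77*w + 40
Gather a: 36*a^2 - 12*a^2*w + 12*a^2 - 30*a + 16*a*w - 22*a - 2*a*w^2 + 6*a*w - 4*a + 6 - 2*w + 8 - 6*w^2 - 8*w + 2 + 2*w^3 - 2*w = a^2*(48 - 12*w) + a*(-2*w^2 + 22*w - 56) + 2*w^3 - 6*w^2 - 12*w + 16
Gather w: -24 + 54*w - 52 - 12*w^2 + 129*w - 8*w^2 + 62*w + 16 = -20*w^2 + 245*w - 60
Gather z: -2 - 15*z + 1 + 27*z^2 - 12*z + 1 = 27*z^2 - 27*z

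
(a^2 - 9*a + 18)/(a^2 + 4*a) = (a^2 - 9*a + 18)/(a*(a + 4))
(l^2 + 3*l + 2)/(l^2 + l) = (l + 2)/l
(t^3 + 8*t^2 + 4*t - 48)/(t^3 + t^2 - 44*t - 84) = (t^2 + 2*t - 8)/(t^2 - 5*t - 14)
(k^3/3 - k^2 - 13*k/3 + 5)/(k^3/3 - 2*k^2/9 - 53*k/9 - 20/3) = 3*(k - 1)/(3*k + 4)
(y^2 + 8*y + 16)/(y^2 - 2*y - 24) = (y + 4)/(y - 6)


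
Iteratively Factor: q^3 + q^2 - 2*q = (q + 2)*(q^2 - q) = q*(q + 2)*(q - 1)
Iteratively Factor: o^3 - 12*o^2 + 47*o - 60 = (o - 4)*(o^2 - 8*o + 15) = (o - 5)*(o - 4)*(o - 3)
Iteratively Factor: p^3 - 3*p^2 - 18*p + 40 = (p + 4)*(p^2 - 7*p + 10) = (p - 5)*(p + 4)*(p - 2)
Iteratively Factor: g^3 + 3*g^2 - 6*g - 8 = (g + 1)*(g^2 + 2*g - 8) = (g + 1)*(g + 4)*(g - 2)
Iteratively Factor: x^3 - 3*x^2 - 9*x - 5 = (x + 1)*(x^2 - 4*x - 5) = (x + 1)^2*(x - 5)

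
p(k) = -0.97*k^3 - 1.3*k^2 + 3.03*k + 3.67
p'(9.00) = -256.08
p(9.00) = -781.49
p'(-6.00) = -86.13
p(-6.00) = 148.21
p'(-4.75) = -50.28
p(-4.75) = 63.90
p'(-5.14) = -60.49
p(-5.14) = 85.47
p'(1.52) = -7.65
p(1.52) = 1.87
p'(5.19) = -88.85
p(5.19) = -151.23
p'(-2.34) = -6.82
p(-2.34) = 1.89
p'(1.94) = -12.97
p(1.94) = -2.43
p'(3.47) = -41.03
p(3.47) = -42.00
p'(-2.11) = -4.44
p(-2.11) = 0.60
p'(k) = -2.91*k^2 - 2.6*k + 3.03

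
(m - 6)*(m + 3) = m^2 - 3*m - 18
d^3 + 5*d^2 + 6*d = d*(d + 2)*(d + 3)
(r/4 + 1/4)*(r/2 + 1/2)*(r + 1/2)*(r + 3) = r^4/8 + 11*r^3/16 + 19*r^2/16 + 13*r/16 + 3/16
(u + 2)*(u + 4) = u^2 + 6*u + 8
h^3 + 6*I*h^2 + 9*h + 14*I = (h - 2*I)*(h + I)*(h + 7*I)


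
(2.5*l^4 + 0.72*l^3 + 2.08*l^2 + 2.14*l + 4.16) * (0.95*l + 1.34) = 2.375*l^5 + 4.034*l^4 + 2.9408*l^3 + 4.8202*l^2 + 6.8196*l + 5.5744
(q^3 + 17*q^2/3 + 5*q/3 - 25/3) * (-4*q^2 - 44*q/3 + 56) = -4*q^5 - 112*q^4/3 - 304*q^3/9 + 2936*q^2/9 + 1940*q/9 - 1400/3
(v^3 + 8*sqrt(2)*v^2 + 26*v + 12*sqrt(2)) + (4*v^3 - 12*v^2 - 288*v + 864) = 5*v^3 - 12*v^2 + 8*sqrt(2)*v^2 - 262*v + 12*sqrt(2) + 864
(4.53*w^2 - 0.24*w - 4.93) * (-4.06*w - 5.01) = -18.3918*w^3 - 21.7209*w^2 + 21.2182*w + 24.6993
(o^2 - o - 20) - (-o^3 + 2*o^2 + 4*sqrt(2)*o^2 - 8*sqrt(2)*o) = o^3 - 4*sqrt(2)*o^2 - o^2 - o + 8*sqrt(2)*o - 20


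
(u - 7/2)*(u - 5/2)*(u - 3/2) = u^3 - 15*u^2/2 + 71*u/4 - 105/8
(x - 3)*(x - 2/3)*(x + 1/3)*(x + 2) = x^4 - 4*x^3/3 - 53*x^2/9 + 20*x/9 + 4/3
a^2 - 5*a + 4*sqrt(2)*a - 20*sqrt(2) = (a - 5)*(a + 4*sqrt(2))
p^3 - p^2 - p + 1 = (p - 1)^2*(p + 1)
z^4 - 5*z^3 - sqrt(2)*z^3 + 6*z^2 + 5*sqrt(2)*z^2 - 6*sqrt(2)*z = z*(z - 3)*(z - 2)*(z - sqrt(2))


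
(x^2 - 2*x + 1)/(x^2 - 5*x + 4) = (x - 1)/(x - 4)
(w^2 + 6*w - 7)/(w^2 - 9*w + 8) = (w + 7)/(w - 8)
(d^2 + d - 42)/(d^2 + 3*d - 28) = (d - 6)/(d - 4)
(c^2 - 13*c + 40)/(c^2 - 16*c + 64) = (c - 5)/(c - 8)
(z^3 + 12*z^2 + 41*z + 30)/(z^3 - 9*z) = (z^3 + 12*z^2 + 41*z + 30)/(z*(z^2 - 9))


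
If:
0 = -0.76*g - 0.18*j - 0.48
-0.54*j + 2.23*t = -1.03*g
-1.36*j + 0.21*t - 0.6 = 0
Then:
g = -0.53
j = -0.42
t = 0.14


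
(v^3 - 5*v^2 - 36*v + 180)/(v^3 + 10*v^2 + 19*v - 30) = (v^2 - 11*v + 30)/(v^2 + 4*v - 5)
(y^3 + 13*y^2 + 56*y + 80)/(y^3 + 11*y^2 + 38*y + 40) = (y + 4)/(y + 2)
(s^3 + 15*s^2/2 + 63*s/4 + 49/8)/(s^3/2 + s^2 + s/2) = (8*s^3 + 60*s^2 + 126*s + 49)/(4*s*(s^2 + 2*s + 1))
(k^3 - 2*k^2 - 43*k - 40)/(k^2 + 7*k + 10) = (k^2 - 7*k - 8)/(k + 2)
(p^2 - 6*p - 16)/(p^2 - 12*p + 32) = (p + 2)/(p - 4)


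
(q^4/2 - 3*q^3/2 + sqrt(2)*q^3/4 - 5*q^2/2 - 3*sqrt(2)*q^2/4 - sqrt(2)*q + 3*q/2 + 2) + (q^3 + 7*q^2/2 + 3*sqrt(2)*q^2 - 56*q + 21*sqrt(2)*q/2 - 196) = q^4/2 - q^3/2 + sqrt(2)*q^3/4 + q^2 + 9*sqrt(2)*q^2/4 - 109*q/2 + 19*sqrt(2)*q/2 - 194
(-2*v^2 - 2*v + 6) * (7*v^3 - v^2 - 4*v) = -14*v^5 - 12*v^4 + 52*v^3 + 2*v^2 - 24*v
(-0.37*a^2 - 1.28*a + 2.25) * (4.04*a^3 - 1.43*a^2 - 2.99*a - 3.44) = -1.4948*a^5 - 4.6421*a^4 + 12.0267*a^3 + 1.8825*a^2 - 2.3243*a - 7.74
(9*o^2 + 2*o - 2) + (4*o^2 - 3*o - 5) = 13*o^2 - o - 7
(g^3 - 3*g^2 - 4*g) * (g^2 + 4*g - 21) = g^5 + g^4 - 37*g^3 + 47*g^2 + 84*g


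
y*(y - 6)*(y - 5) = y^3 - 11*y^2 + 30*y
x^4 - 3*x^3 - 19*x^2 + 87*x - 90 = (x - 3)^2*(x - 2)*(x + 5)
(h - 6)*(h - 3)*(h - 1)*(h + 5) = h^4 - 5*h^3 - 23*h^2 + 117*h - 90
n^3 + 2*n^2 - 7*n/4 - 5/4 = (n - 1)*(n + 1/2)*(n + 5/2)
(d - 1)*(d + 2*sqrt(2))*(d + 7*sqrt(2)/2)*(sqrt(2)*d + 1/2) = sqrt(2)*d^4 - sqrt(2)*d^3 + 23*d^3/2 - 23*d^2/2 + 67*sqrt(2)*d^2/4 - 67*sqrt(2)*d/4 + 7*d - 7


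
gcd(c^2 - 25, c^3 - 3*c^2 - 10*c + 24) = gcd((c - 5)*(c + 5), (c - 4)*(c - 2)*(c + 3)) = 1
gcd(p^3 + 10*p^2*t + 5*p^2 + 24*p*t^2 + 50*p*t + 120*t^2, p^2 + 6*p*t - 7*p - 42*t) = p + 6*t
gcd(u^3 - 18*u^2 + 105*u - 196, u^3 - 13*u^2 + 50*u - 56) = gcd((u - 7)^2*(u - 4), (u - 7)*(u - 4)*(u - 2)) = u^2 - 11*u + 28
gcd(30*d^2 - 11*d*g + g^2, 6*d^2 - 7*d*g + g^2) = 6*d - g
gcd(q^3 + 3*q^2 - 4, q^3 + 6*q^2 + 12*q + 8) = q^2 + 4*q + 4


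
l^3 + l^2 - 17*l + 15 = (l - 3)*(l - 1)*(l + 5)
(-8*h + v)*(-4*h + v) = 32*h^2 - 12*h*v + v^2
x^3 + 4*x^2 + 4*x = x*(x + 2)^2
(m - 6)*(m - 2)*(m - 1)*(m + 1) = m^4 - 8*m^3 + 11*m^2 + 8*m - 12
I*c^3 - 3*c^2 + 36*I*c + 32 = (c - 4*I)*(c + 8*I)*(I*c + 1)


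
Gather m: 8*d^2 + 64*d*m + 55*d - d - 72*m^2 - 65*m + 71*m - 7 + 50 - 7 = 8*d^2 + 54*d - 72*m^2 + m*(64*d + 6) + 36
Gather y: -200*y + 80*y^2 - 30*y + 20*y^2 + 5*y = 100*y^2 - 225*y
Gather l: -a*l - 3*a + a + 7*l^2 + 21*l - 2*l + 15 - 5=-2*a + 7*l^2 + l*(19 - a) + 10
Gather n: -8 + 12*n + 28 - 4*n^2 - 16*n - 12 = -4*n^2 - 4*n + 8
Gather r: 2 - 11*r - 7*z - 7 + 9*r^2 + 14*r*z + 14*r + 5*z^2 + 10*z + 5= 9*r^2 + r*(14*z + 3) + 5*z^2 + 3*z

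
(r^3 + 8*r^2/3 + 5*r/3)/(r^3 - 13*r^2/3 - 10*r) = (r + 1)/(r - 6)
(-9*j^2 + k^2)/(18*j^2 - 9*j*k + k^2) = (-3*j - k)/(6*j - k)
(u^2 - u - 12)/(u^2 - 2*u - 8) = (u + 3)/(u + 2)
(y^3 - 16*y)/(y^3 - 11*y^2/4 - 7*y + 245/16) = 16*y*(y^2 - 16)/(16*y^3 - 44*y^2 - 112*y + 245)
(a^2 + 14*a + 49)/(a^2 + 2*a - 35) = (a + 7)/(a - 5)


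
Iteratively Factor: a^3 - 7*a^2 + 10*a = (a - 2)*(a^2 - 5*a) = (a - 5)*(a - 2)*(a)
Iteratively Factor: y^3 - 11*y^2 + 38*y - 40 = (y - 4)*(y^2 - 7*y + 10) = (y - 5)*(y - 4)*(y - 2)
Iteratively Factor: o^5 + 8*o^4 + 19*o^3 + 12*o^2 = (o + 1)*(o^4 + 7*o^3 + 12*o^2) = (o + 1)*(o + 3)*(o^3 + 4*o^2) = o*(o + 1)*(o + 3)*(o^2 + 4*o) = o^2*(o + 1)*(o + 3)*(o + 4)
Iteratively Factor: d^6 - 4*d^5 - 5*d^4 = (d)*(d^5 - 4*d^4 - 5*d^3) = d^2*(d^4 - 4*d^3 - 5*d^2) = d^3*(d^3 - 4*d^2 - 5*d) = d^4*(d^2 - 4*d - 5) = d^4*(d - 5)*(d + 1)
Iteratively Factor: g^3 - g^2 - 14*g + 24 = (g - 2)*(g^2 + g - 12) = (g - 3)*(g - 2)*(g + 4)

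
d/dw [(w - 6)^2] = 2*w - 12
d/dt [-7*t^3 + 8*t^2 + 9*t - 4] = -21*t^2 + 16*t + 9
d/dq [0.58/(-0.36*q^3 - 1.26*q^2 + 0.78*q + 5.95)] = (0.6264*q^2 + 1.4616*q - 0.4524)/(0.36*q^3 + 1.26*q^2 - 0.78*q - 5.95)^2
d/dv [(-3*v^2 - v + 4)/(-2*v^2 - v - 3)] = (v^2 + 34*v + 7)/(4*v^4 + 4*v^3 + 13*v^2 + 6*v + 9)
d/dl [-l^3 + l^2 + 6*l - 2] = -3*l^2 + 2*l + 6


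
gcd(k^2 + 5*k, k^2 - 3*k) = k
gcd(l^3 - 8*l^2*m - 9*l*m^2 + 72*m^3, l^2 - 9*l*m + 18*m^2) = l - 3*m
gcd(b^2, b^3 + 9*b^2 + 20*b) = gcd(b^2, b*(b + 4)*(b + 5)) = b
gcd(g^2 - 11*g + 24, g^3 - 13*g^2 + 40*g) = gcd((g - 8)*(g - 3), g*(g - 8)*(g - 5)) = g - 8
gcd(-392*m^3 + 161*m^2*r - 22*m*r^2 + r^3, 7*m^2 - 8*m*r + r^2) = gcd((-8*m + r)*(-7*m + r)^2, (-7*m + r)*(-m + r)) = -7*m + r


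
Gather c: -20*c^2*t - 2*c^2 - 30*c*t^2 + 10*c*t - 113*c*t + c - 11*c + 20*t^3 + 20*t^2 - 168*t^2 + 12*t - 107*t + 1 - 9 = c^2*(-20*t - 2) + c*(-30*t^2 - 103*t - 10) + 20*t^3 - 148*t^2 - 95*t - 8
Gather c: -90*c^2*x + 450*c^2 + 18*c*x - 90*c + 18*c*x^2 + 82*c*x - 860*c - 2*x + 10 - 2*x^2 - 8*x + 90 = c^2*(450 - 90*x) + c*(18*x^2 + 100*x - 950) - 2*x^2 - 10*x + 100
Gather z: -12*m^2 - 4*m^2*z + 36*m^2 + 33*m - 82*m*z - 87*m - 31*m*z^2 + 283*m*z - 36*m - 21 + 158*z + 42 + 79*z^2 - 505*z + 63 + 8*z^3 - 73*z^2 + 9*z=24*m^2 - 90*m + 8*z^3 + z^2*(6 - 31*m) + z*(-4*m^2 + 201*m - 338) + 84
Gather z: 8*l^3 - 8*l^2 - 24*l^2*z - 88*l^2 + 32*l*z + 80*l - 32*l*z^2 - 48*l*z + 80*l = 8*l^3 - 96*l^2 - 32*l*z^2 + 160*l + z*(-24*l^2 - 16*l)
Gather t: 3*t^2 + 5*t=3*t^2 + 5*t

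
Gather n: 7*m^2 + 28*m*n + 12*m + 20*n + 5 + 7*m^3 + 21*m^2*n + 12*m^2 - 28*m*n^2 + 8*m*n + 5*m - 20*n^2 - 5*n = 7*m^3 + 19*m^2 + 17*m + n^2*(-28*m - 20) + n*(21*m^2 + 36*m + 15) + 5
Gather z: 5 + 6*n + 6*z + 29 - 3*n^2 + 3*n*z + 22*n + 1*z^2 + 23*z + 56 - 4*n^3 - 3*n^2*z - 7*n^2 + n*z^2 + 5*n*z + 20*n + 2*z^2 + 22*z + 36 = -4*n^3 - 10*n^2 + 48*n + z^2*(n + 3) + z*(-3*n^2 + 8*n + 51) + 126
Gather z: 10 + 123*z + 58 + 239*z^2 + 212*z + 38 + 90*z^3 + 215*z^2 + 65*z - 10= 90*z^3 + 454*z^2 + 400*z + 96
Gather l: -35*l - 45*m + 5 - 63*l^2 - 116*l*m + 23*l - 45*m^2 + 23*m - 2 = -63*l^2 + l*(-116*m - 12) - 45*m^2 - 22*m + 3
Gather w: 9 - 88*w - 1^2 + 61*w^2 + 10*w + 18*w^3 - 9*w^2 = 18*w^3 + 52*w^2 - 78*w + 8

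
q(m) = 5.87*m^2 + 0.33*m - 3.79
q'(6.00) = 70.77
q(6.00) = 209.51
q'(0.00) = 0.33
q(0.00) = -3.79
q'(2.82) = 33.44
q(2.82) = 43.82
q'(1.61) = 19.23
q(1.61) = 11.96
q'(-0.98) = -11.18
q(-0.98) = 1.52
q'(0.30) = 3.85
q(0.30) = -3.16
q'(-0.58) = -6.48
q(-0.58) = -2.01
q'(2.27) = 26.98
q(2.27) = 27.21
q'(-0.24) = -2.49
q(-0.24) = -3.53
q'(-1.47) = -16.93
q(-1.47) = 8.41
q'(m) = 11.74*m + 0.33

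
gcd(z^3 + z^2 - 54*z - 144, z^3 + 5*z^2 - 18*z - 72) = z^2 + 9*z + 18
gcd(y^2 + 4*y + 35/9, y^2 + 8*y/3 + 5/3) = y + 5/3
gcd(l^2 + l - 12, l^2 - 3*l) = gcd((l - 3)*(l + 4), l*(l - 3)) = l - 3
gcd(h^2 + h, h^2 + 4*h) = h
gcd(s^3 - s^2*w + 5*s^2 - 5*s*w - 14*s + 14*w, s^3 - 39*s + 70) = s^2 + 5*s - 14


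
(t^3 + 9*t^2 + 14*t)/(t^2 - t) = (t^2 + 9*t + 14)/(t - 1)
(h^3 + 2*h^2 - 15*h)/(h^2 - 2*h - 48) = h*(-h^2 - 2*h + 15)/(-h^2 + 2*h + 48)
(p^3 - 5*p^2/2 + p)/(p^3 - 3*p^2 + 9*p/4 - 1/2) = 2*p/(2*p - 1)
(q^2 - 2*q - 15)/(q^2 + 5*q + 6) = (q - 5)/(q + 2)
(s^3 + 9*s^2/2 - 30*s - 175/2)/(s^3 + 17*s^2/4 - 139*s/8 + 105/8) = 4*(2*s^2 - 5*s - 25)/(8*s^2 - 22*s + 15)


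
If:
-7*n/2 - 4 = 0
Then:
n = -8/7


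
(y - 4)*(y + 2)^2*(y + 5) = y^4 + 5*y^3 - 12*y^2 - 76*y - 80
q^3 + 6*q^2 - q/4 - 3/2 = (q - 1/2)*(q + 1/2)*(q + 6)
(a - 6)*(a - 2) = a^2 - 8*a + 12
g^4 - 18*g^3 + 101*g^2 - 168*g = g*(g - 8)*(g - 7)*(g - 3)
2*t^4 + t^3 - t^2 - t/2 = t*(t - sqrt(2)/2)*(sqrt(2)*t + 1)*(sqrt(2)*t + sqrt(2)/2)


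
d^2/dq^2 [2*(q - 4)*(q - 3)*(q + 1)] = 12*q - 24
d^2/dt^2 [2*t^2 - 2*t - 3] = 4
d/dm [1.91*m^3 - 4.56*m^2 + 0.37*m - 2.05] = 5.73*m^2 - 9.12*m + 0.37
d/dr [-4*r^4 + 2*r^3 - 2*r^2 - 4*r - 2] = -16*r^3 + 6*r^2 - 4*r - 4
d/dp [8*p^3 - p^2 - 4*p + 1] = 24*p^2 - 2*p - 4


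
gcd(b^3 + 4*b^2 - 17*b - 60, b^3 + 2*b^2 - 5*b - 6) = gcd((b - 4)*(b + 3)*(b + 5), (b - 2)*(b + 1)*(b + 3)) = b + 3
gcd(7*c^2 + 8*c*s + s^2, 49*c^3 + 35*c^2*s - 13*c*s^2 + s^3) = c + s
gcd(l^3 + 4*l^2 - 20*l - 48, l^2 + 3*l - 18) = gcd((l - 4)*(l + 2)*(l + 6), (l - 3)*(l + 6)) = l + 6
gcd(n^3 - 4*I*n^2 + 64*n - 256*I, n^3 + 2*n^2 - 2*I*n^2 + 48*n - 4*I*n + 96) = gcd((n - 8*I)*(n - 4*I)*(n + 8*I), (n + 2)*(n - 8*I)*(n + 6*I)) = n - 8*I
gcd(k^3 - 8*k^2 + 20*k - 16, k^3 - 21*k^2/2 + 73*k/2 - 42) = k - 4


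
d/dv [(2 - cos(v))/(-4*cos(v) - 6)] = -7*sin(v)/(2*(2*cos(v) + 3)^2)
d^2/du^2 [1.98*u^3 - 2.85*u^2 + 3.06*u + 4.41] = 11.88*u - 5.7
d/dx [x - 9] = 1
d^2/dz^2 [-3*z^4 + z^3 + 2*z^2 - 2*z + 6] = -36*z^2 + 6*z + 4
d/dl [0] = 0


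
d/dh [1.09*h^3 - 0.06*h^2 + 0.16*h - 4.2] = 3.27*h^2 - 0.12*h + 0.16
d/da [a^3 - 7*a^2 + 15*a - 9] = 3*a^2 - 14*a + 15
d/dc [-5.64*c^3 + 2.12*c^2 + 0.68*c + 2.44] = -16.92*c^2 + 4.24*c + 0.68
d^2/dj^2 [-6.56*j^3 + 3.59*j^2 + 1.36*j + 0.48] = 7.18 - 39.36*j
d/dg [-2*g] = -2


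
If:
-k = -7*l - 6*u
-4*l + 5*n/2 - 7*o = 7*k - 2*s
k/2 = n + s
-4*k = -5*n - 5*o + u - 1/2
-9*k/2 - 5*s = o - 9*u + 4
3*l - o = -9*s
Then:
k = 707/13098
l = -3356/6549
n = -2225/13098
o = 2047/8732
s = 1719/8732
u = 5299/8732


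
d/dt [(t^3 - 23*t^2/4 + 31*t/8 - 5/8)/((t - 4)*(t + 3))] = (8*t^4 - 16*t^3 - 273*t^2 + 1114*t - 377)/(8*(t^4 - 2*t^3 - 23*t^2 + 24*t + 144))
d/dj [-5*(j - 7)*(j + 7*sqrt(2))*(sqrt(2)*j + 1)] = -15*sqrt(2)*j^2 - 150*j + 70*sqrt(2)*j - 35*sqrt(2) + 525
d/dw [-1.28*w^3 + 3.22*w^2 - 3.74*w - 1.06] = -3.84*w^2 + 6.44*w - 3.74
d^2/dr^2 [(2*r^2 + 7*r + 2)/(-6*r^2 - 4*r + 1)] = 4*(-102*r^3 - 126*r^2 - 135*r - 37)/(216*r^6 + 432*r^5 + 180*r^4 - 80*r^3 - 30*r^2 + 12*r - 1)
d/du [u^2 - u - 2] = 2*u - 1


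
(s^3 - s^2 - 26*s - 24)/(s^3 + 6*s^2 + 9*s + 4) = (s - 6)/(s + 1)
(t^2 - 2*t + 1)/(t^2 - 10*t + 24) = (t^2 - 2*t + 1)/(t^2 - 10*t + 24)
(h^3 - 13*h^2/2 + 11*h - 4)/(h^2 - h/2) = h - 6 + 8/h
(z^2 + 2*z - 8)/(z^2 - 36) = (z^2 + 2*z - 8)/(z^2 - 36)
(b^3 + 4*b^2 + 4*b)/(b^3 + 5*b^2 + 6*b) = (b + 2)/(b + 3)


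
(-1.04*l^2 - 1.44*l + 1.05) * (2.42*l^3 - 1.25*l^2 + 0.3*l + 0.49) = -2.5168*l^5 - 2.1848*l^4 + 4.029*l^3 - 2.2541*l^2 - 0.3906*l + 0.5145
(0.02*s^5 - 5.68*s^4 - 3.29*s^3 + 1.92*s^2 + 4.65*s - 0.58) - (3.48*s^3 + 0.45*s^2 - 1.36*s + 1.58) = 0.02*s^5 - 5.68*s^4 - 6.77*s^3 + 1.47*s^2 + 6.01*s - 2.16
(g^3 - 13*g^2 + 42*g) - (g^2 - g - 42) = g^3 - 14*g^2 + 43*g + 42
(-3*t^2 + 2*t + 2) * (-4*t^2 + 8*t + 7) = 12*t^4 - 32*t^3 - 13*t^2 + 30*t + 14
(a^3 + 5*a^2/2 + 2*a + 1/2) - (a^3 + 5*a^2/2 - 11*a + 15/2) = 13*a - 7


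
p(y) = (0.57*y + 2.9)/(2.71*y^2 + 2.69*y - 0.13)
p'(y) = (-5.42*y - 2.69)*(0.57*y + 2.9)/(2.71*y^2 + 2.69*y - 0.13)^2 + 0.57/(2.71*y^2 + 2.69*y - 0.13) = (1.5447*y^2 + 1.5333*y - (0.57*y + 2.9)*(5.42*y + 2.69) - 0.0741)/(2.71*y^2 + 2.69*y - 0.13)^2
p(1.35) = 0.43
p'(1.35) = -0.45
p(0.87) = 0.80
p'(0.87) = -1.25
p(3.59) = 0.11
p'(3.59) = -0.04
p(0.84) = 0.84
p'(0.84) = -1.36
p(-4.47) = 0.01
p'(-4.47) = 0.02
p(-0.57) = -3.29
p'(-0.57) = 0.95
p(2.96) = 0.15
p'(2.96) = -0.07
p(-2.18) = 0.24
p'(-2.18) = 0.40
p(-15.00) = -0.01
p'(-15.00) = -0.00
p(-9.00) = -0.01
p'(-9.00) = 0.00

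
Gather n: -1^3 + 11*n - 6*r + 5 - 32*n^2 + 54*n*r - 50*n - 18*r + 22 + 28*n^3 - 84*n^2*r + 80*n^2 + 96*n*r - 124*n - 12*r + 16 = 28*n^3 + n^2*(48 - 84*r) + n*(150*r - 163) - 36*r + 42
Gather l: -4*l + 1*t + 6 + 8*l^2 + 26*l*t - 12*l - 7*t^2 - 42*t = 8*l^2 + l*(26*t - 16) - 7*t^2 - 41*t + 6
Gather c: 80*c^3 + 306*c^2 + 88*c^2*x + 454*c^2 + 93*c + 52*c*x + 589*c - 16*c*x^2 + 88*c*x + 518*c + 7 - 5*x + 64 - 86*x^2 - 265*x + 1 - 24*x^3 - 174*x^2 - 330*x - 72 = 80*c^3 + c^2*(88*x + 760) + c*(-16*x^2 + 140*x + 1200) - 24*x^3 - 260*x^2 - 600*x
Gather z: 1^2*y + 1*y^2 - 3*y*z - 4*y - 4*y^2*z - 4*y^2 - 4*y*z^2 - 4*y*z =-3*y^2 - 4*y*z^2 - 3*y + z*(-4*y^2 - 7*y)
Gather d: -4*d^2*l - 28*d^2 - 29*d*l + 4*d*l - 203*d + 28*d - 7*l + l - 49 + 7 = d^2*(-4*l - 28) + d*(-25*l - 175) - 6*l - 42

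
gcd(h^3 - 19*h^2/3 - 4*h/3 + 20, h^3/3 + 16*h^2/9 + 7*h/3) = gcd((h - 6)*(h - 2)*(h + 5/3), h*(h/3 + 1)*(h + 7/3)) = 1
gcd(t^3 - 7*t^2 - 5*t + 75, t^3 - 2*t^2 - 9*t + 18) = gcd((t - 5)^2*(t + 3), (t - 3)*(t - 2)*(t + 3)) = t + 3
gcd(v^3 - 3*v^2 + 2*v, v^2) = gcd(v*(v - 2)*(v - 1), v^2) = v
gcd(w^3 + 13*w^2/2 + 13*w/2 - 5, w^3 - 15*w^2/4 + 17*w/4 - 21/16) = w - 1/2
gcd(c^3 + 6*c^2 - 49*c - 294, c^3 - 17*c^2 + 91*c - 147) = c - 7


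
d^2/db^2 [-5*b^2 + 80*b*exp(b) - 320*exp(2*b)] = 80*b*exp(b) - 1280*exp(2*b) + 160*exp(b) - 10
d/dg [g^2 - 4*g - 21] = 2*g - 4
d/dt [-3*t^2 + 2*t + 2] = 2 - 6*t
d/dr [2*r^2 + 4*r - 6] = 4*r + 4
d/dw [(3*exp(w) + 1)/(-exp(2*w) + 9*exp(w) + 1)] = (3*exp(2*w) + 2*exp(w) - 6)*exp(w)/(exp(4*w) - 18*exp(3*w) + 79*exp(2*w) + 18*exp(w) + 1)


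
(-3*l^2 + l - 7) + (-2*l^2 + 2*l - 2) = -5*l^2 + 3*l - 9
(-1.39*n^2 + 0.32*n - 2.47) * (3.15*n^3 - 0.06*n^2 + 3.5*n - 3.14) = -4.3785*n^5 + 1.0914*n^4 - 12.6647*n^3 + 5.6328*n^2 - 9.6498*n + 7.7558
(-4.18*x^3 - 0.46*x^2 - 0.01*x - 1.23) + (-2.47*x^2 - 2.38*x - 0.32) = -4.18*x^3 - 2.93*x^2 - 2.39*x - 1.55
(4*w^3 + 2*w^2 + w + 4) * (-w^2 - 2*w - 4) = -4*w^5 - 10*w^4 - 21*w^3 - 14*w^2 - 12*w - 16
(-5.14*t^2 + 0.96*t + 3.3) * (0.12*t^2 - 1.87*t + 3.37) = -0.6168*t^4 + 9.727*t^3 - 18.721*t^2 - 2.9358*t + 11.121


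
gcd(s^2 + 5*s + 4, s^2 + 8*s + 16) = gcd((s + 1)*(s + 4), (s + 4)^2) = s + 4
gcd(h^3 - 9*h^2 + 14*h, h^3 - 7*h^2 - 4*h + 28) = h^2 - 9*h + 14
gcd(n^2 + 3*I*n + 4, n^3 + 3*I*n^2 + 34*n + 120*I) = n + 4*I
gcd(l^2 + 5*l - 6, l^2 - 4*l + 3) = l - 1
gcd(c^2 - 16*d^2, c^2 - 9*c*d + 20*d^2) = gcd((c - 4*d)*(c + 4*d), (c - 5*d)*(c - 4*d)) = c - 4*d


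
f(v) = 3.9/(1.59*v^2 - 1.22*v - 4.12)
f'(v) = 3.9*(1.22 - 3.18*v)/(1.59*v^2 - 1.22*v - 4.12)^2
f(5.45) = 0.11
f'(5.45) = -0.05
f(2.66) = 1.00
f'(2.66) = -1.87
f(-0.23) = -1.04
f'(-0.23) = 0.54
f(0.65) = -0.92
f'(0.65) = -0.18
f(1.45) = -1.53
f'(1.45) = -2.04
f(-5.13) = 0.09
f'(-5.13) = 0.04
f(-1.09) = -4.33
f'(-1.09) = 22.51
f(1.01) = -1.05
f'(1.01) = -0.56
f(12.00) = 0.02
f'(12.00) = -0.00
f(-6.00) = 0.06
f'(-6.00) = 0.02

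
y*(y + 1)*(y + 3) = y^3 + 4*y^2 + 3*y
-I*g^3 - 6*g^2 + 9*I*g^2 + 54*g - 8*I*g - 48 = (g - 8)*(g - 6*I)*(-I*g + I)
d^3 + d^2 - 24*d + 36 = (d - 3)*(d - 2)*(d + 6)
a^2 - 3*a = a*(a - 3)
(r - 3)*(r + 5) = r^2 + 2*r - 15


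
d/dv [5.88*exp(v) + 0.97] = 5.88*exp(v)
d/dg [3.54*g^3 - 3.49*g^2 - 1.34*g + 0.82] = 10.62*g^2 - 6.98*g - 1.34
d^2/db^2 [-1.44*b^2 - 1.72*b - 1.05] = -2.88000000000000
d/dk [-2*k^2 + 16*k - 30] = 16 - 4*k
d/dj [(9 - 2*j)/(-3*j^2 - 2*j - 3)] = 6*(-j^2 + 9*j + 4)/(9*j^4 + 12*j^3 + 22*j^2 + 12*j + 9)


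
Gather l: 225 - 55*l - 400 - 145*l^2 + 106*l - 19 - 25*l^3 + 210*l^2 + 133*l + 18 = -25*l^3 + 65*l^2 + 184*l - 176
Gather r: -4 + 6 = 2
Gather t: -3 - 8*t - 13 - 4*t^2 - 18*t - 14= -4*t^2 - 26*t - 30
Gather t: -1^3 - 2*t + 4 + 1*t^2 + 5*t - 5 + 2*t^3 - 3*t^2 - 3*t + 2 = 2*t^3 - 2*t^2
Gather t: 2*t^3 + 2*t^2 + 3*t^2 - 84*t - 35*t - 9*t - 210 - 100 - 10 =2*t^3 + 5*t^2 - 128*t - 320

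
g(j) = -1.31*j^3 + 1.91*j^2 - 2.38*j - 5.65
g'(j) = -3.93*j^2 + 3.82*j - 2.38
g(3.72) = -55.51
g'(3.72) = -42.55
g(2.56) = -21.20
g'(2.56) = -18.36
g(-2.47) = 31.62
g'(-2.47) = -35.79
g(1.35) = -8.61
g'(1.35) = -4.39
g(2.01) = -13.36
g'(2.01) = -10.58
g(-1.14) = 1.49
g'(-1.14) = -11.84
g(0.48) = -6.50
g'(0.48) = -1.45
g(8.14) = -605.02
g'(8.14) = -231.69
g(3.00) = -30.97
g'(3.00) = -26.29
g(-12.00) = 2561.63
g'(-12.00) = -614.14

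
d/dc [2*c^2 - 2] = 4*c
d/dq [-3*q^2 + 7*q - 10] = 7 - 6*q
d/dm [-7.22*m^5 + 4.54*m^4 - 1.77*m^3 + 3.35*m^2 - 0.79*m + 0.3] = -36.1*m^4 + 18.16*m^3 - 5.31*m^2 + 6.7*m - 0.79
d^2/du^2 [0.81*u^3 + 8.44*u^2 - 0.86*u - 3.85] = 4.86*u + 16.88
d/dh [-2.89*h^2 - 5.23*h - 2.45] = -5.78*h - 5.23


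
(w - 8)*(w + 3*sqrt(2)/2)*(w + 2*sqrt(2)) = w^3 - 8*w^2 + 7*sqrt(2)*w^2/2 - 28*sqrt(2)*w + 6*w - 48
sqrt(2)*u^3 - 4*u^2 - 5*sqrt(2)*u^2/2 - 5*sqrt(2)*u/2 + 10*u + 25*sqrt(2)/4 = (u - 5/2)*(u - 5*sqrt(2)/2)*(sqrt(2)*u + 1)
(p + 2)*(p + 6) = p^2 + 8*p + 12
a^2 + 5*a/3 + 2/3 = (a + 2/3)*(a + 1)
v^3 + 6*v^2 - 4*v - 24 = (v - 2)*(v + 2)*(v + 6)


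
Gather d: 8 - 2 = 6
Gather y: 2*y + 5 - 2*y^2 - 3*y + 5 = -2*y^2 - y + 10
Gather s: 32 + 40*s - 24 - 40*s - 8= 0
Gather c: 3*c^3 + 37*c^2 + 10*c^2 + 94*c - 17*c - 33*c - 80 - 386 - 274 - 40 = 3*c^3 + 47*c^2 + 44*c - 780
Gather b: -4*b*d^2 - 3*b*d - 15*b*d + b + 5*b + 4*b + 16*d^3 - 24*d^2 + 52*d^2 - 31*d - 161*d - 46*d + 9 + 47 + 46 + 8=b*(-4*d^2 - 18*d + 10) + 16*d^3 + 28*d^2 - 238*d + 110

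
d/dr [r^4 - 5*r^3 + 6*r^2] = r*(4*r^2 - 15*r + 12)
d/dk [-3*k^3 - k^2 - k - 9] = -9*k^2 - 2*k - 1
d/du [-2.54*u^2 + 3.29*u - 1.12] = 3.29 - 5.08*u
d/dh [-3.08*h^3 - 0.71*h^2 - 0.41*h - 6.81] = -9.24*h^2 - 1.42*h - 0.41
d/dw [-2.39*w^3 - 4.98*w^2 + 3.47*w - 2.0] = -7.17*w^2 - 9.96*w + 3.47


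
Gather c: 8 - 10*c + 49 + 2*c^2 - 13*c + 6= 2*c^2 - 23*c + 63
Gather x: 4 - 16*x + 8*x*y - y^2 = x*(8*y - 16) - y^2 + 4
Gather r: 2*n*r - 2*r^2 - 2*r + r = -2*r^2 + r*(2*n - 1)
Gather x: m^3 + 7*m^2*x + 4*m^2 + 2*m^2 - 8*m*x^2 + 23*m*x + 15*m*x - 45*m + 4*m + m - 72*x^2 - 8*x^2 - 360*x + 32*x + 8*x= m^3 + 6*m^2 - 40*m + x^2*(-8*m - 80) + x*(7*m^2 + 38*m - 320)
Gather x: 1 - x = 1 - x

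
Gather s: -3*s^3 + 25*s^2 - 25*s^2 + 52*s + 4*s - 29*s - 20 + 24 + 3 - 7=-3*s^3 + 27*s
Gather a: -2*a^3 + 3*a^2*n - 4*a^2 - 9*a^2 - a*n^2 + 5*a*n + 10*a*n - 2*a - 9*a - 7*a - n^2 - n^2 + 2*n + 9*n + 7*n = -2*a^3 + a^2*(3*n - 13) + a*(-n^2 + 15*n - 18) - 2*n^2 + 18*n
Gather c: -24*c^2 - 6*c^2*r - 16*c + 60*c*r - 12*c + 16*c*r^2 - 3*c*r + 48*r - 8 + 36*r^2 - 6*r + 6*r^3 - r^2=c^2*(-6*r - 24) + c*(16*r^2 + 57*r - 28) + 6*r^3 + 35*r^2 + 42*r - 8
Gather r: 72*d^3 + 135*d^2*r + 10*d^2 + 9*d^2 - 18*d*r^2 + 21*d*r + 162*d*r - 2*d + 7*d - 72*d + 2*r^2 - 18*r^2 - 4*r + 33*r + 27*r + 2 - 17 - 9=72*d^3 + 19*d^2 - 67*d + r^2*(-18*d - 16) + r*(135*d^2 + 183*d + 56) - 24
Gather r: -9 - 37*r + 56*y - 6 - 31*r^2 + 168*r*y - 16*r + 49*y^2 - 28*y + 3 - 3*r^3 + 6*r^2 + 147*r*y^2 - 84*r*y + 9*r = -3*r^3 - 25*r^2 + r*(147*y^2 + 84*y - 44) + 49*y^2 + 28*y - 12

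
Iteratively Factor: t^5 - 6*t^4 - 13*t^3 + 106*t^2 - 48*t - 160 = (t - 5)*(t^4 - t^3 - 18*t^2 + 16*t + 32) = (t - 5)*(t - 4)*(t^3 + 3*t^2 - 6*t - 8) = (t - 5)*(t - 4)*(t + 4)*(t^2 - t - 2) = (t - 5)*(t - 4)*(t + 1)*(t + 4)*(t - 2)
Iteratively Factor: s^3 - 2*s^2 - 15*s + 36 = (s - 3)*(s^2 + s - 12) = (s - 3)*(s + 4)*(s - 3)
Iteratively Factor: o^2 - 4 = (o + 2)*(o - 2)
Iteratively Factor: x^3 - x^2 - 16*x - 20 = (x - 5)*(x^2 + 4*x + 4) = (x - 5)*(x + 2)*(x + 2)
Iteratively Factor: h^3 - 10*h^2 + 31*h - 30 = (h - 5)*(h^2 - 5*h + 6) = (h - 5)*(h - 3)*(h - 2)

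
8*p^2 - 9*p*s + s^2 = (-8*p + s)*(-p + s)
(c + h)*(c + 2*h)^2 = c^3 + 5*c^2*h + 8*c*h^2 + 4*h^3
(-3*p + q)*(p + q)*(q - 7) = -3*p^2*q + 21*p^2 - 2*p*q^2 + 14*p*q + q^3 - 7*q^2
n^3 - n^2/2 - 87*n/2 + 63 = (n - 6)*(n - 3/2)*(n + 7)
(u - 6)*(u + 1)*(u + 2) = u^3 - 3*u^2 - 16*u - 12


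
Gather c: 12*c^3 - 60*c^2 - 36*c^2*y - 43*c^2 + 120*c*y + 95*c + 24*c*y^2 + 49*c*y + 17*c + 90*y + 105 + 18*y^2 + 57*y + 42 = 12*c^3 + c^2*(-36*y - 103) + c*(24*y^2 + 169*y + 112) + 18*y^2 + 147*y + 147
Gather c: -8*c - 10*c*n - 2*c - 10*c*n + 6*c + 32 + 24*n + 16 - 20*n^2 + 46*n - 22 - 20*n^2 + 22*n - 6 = c*(-20*n - 4) - 40*n^2 + 92*n + 20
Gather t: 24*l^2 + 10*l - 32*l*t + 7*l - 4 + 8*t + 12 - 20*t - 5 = 24*l^2 + 17*l + t*(-32*l - 12) + 3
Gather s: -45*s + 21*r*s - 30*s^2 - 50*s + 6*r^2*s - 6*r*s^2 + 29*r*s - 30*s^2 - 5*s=s^2*(-6*r - 60) + s*(6*r^2 + 50*r - 100)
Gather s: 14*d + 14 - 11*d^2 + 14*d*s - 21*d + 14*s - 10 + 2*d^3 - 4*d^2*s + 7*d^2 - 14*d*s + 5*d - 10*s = 2*d^3 - 4*d^2 - 2*d + s*(4 - 4*d^2) + 4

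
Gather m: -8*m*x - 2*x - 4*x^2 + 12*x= -8*m*x - 4*x^2 + 10*x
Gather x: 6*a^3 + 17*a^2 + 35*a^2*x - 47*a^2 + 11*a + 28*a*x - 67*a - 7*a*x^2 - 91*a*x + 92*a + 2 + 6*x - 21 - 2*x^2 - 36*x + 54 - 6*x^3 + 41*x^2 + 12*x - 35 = 6*a^3 - 30*a^2 + 36*a - 6*x^3 + x^2*(39 - 7*a) + x*(35*a^2 - 63*a - 18)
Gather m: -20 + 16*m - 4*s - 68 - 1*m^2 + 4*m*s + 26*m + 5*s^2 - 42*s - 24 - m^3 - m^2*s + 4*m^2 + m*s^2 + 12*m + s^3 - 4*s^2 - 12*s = -m^3 + m^2*(3 - s) + m*(s^2 + 4*s + 54) + s^3 + s^2 - 58*s - 112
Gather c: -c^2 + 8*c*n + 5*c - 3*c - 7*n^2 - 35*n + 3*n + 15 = -c^2 + c*(8*n + 2) - 7*n^2 - 32*n + 15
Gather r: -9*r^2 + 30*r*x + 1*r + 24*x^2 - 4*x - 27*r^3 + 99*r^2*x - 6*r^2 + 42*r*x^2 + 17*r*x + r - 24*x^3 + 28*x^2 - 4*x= -27*r^3 + r^2*(99*x - 15) + r*(42*x^2 + 47*x + 2) - 24*x^3 + 52*x^2 - 8*x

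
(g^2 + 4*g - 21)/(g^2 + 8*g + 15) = (g^2 + 4*g - 21)/(g^2 + 8*g + 15)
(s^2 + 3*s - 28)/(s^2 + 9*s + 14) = (s - 4)/(s + 2)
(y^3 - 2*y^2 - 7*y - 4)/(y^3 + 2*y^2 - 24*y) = (y^2 + 2*y + 1)/(y*(y + 6))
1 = 1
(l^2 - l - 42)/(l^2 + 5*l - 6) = (l - 7)/(l - 1)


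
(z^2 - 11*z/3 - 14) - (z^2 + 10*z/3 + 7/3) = -7*z - 49/3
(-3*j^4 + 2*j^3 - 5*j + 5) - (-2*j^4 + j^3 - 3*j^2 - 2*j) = -j^4 + j^3 + 3*j^2 - 3*j + 5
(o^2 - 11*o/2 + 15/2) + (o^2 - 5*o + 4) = 2*o^2 - 21*o/2 + 23/2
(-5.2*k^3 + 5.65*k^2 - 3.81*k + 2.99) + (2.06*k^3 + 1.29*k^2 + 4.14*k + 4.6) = -3.14*k^3 + 6.94*k^2 + 0.33*k + 7.59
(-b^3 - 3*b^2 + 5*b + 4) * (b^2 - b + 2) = -b^5 - 2*b^4 + 6*b^3 - 7*b^2 + 6*b + 8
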